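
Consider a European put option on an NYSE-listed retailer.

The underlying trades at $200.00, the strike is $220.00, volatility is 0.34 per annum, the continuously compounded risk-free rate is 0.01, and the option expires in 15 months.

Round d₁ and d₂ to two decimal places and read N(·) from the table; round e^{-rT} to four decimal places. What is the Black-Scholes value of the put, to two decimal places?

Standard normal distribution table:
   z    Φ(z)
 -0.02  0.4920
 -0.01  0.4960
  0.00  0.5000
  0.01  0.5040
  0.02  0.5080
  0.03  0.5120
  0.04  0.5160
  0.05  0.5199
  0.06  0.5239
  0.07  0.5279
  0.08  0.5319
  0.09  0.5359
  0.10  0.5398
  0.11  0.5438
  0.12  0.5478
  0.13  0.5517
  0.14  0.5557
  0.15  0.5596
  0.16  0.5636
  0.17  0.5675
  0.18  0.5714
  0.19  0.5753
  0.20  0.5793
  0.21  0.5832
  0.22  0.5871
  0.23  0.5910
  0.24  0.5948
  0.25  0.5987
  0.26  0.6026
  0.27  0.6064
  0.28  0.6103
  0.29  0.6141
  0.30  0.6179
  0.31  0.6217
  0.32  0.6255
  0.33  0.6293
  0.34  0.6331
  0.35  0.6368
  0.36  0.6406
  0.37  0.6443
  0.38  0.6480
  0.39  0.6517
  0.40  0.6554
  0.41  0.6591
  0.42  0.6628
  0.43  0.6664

T = 1.25;  σ√T = 0.3801
d₁ = [ln(200/220) + (0.01 + 0.34²/2)·1.25] / 0.3801 = [-0.0953 + 0.0848] / 0.3801 = -0.0278 ≈ -0.03
d₂ = d₁ − σ√T = -0.0278 − 0.3801 = -0.4079 ≈ -0.41
exp(−rT) = exp(−0.01·1.25) = 0.9876
P = 220·0.9876·N(0.41) − 200·N(0.03) = 220·0.9876·0.6591 − 200·0.5120 = 143.2040 − 102.4000 = 40.8040

$40.80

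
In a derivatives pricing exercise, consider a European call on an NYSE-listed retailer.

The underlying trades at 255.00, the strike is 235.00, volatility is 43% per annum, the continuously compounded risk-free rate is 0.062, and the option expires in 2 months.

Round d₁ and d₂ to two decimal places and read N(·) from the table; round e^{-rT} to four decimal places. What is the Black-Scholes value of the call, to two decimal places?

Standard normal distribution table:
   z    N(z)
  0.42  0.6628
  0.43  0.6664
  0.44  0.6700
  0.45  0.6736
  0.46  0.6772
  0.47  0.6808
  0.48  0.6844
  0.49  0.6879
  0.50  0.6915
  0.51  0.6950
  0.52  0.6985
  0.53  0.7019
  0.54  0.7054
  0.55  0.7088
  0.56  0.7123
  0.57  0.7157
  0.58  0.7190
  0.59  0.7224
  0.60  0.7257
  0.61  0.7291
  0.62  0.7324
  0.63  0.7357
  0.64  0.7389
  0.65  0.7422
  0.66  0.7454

30.09

T = 0.1667;  σ√T = 0.1755
d₁ = [ln(255/235) + (0.062 + 0.43²/2)·0.1667] / 0.1755 = [0.0817 + 0.0257] / 0.1755 = 0.6119 ≈ 0.61
d₂ = d₁ − σ√T = 0.6119 − 0.1755 = 0.4364 ≈ 0.44
exp(−rT) = exp(−0.062·0.1667) = 0.9897
N(d₁) = N(0.61) = 0.7291;  N(d₂) = N(0.44) = 0.6700
C = 255·0.7291 − 235·0.9897·0.6700 = 185.9205 − 155.8283 = 30.0922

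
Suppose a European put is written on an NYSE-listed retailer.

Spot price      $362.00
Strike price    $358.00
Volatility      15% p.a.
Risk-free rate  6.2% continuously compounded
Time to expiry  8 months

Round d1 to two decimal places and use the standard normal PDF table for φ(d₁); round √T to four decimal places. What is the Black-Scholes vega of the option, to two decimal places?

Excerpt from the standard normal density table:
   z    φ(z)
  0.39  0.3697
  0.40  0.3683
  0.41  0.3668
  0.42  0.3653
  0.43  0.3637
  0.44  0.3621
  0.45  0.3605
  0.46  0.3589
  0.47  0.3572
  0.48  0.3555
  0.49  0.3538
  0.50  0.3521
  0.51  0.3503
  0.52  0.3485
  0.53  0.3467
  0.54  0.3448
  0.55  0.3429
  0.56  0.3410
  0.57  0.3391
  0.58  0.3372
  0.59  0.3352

σ√T = 0.15 × 0.8165 = 0.1225
ln(S/K) + (r + σ²/2)T = ln(362/358) + (0.062 + 0.15²/2)·0.6667 = 0.0111 + 0.0488 = 0.0599
d₁ = 0.0599 / 0.1225 = 0.4894 → 0.49
√T = √0.6667 = 0.8165
φ(d₁) = φ(0.49) = 0.3538
vega = S·φ(d₁)·√T = 362·0.3538·0.8165 = 104.5737

104.57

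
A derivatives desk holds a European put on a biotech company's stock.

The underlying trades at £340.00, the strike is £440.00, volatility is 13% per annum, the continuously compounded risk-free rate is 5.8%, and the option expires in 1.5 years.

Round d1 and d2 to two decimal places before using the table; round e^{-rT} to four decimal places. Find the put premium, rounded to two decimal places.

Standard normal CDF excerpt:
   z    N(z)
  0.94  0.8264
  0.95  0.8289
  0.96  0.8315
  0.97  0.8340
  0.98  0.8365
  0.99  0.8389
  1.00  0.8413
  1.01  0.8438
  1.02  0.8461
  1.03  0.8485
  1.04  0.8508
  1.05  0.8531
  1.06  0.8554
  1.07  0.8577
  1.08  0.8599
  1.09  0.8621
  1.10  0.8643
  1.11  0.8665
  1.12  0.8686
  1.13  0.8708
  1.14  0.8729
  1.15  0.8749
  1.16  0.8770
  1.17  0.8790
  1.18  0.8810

£67.66

σ√T = 0.13 × 1.2247 = 0.1592
d₁ = [ln(340/440) + (0.058 + 0.13²/2)·1.5] / 0.1592 = [-0.2578 + 0.0997] / 0.1592 = -0.9933 ≈ -0.99
d₂ = d₁ − σ√T = -0.9933 − 0.1592 = -1.1525 ≈ -1.15
exp(−rT) = exp(−0.058·1.5) = 0.9167
P = 440·0.9167·N(1.15) − 340·N(0.99) = 440·0.9167·0.8749 − 340·0.8389 = 352.8892 − 285.2260 = 67.6632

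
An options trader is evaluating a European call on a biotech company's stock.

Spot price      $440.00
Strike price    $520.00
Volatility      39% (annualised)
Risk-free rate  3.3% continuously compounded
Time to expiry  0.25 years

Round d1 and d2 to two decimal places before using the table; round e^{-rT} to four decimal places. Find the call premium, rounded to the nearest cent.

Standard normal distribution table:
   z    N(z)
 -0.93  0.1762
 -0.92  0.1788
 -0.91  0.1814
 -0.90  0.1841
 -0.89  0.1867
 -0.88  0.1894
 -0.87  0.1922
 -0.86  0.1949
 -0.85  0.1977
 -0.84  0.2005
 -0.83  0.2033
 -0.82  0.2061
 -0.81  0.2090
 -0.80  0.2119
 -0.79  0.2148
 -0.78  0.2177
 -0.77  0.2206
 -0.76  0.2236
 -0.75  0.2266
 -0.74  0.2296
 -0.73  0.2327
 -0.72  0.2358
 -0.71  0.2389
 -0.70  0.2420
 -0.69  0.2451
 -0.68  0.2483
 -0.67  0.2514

T = 0.25;  σ√T = 0.1950
d₁ = [ln(440/520) + (0.033 + 0.39²/2)·0.25] / 0.1950 = [-0.1671 + 0.0273] / 0.1950 = -0.7169 ≈ -0.72
d₂ = d₁ − σ√T = -0.7169 − 0.1950 = -0.9119 ≈ -0.91
exp(−rT) = exp(−0.033·0.25) = 0.9918
C = 440·N(-0.72) − 520·0.9918·N(-0.91) = 440·0.2358 − 520·0.9918·0.1814 = 103.7520 − 93.5545 = 10.1975

$10.20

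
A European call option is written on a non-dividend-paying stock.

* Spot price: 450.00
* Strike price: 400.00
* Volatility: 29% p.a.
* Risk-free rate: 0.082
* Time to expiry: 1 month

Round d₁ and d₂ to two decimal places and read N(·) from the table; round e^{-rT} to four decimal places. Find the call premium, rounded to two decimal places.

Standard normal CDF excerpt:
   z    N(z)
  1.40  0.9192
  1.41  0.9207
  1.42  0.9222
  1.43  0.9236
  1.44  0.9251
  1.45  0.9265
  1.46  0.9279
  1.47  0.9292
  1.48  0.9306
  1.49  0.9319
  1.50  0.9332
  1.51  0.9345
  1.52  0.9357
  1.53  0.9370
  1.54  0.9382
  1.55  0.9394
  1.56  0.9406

σ√T = 0.29·√0.08333 = 0.0837
d₁ = [ln(450/400) + (0.082 + 0.29²/2)·0.08333] / 0.0837 = [0.1178 + 0.0103] / 0.0837 = 1.5304 ⇒ 1.53
d₂ = d₁ − σ√T = 1.5304 − 0.0837 = 1.4467 ⇒ 1.45
exp(−rT) = exp(−0.082·0.08333) = 0.9932
N(d₁) = N(1.53) = 0.9370;  N(d₂) = N(1.45) = 0.9265
C = 450·0.9370 − 400·0.9932·0.9265 = 421.6500 − 368.0799 = 53.5701

53.57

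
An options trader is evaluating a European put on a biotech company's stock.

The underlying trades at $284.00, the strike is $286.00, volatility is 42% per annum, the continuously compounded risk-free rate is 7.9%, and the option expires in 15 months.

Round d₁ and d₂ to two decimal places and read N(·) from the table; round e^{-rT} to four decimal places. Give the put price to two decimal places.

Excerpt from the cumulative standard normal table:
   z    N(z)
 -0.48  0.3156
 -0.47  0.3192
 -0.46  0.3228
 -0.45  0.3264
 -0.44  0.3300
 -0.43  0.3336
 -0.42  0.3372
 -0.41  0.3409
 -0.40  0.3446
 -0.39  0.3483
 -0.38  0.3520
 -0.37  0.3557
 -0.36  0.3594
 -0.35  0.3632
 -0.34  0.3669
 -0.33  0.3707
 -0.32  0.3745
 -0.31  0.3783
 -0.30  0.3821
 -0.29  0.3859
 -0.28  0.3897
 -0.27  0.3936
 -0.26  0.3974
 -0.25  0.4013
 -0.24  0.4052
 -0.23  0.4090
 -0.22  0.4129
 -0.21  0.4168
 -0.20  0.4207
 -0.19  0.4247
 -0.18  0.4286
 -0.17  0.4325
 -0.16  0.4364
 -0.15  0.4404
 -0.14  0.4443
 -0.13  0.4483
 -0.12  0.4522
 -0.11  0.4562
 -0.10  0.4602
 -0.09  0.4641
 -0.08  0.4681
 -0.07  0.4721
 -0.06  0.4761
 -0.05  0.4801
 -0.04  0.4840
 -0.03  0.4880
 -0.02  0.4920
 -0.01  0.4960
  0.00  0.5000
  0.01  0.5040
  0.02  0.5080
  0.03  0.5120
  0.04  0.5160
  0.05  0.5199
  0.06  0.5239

T = 1.25;  σ√T = 0.4696
d₁ = [ln(284/286) + (0.079 + 0.42²/2)·1.25] / 0.4696 = [-0.0070 + 0.2090] / 0.4696 = 0.4301 ≈ 0.43
d₂ = d₁ − σ√T = 0.4301 − 0.4696 = -0.0394 ≈ -0.04
exp(−rT) = exp(−0.079·1.25) = 0.9060
P = 286·0.9060·N(0.04) − 284·N(-0.43) = 286·0.9060·0.5160 − 284·0.3336 = 133.7039 − 94.7424 = 38.9615

$38.96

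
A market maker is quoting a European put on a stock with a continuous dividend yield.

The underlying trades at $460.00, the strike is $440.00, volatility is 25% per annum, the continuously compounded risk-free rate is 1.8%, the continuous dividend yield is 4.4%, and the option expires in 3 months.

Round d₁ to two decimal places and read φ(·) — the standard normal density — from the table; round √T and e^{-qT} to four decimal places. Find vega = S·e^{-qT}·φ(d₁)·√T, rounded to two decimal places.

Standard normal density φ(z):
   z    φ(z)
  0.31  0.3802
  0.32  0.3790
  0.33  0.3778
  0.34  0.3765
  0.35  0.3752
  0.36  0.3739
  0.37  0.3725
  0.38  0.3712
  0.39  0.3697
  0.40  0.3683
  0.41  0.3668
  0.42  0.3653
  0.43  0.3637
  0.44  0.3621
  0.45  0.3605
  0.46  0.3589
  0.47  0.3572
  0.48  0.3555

84.74

σ√T = 0.25·√0.25 = 0.1250
d₁ = [ln(460/440) + (0.018 − 0.044 + 0.25²/2)·0.25] / 0.1250 = [0.0445 + 0.0013] / 0.1250 = 0.3661 which rounds to 0.37
√T = √0.25 = 0.5000
φ(d₁) = φ(0.37) = 0.3725
exp(−qT) = exp(−0.044·0.25) = 0.9891
vega = S·exp(−qT)·φ(d₁)·√T = 460·0.9891·0.3725·0.5000 = 84.7411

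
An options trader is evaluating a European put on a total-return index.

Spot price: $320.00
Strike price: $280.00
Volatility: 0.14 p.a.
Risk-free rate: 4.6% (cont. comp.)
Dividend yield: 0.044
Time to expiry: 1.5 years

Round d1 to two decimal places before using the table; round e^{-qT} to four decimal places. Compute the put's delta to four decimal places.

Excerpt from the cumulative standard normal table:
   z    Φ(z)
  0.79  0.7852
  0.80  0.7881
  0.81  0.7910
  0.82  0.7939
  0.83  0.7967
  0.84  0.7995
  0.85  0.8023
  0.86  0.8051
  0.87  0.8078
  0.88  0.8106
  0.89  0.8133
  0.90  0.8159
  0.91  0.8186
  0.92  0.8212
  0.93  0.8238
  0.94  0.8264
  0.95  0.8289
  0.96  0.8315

σ√T = 0.14·√1.5 = 0.1715
ln(S/K) + (r − q + σ²/2)T = ln(320/280) + (0.046 − 0.044 + 0.14²/2)·1.5 = 0.1335 + 0.0177 = 0.1512
d₁ = 0.1512 / 0.1715 = 0.8820 ≈ 0.88
N(d₁) = N(0.88) = 0.8106
Δ_put = exp(−qT)·(N(d₁) − 1) = 0.9361·(0.8106 − 1) = -0.1773

-0.1773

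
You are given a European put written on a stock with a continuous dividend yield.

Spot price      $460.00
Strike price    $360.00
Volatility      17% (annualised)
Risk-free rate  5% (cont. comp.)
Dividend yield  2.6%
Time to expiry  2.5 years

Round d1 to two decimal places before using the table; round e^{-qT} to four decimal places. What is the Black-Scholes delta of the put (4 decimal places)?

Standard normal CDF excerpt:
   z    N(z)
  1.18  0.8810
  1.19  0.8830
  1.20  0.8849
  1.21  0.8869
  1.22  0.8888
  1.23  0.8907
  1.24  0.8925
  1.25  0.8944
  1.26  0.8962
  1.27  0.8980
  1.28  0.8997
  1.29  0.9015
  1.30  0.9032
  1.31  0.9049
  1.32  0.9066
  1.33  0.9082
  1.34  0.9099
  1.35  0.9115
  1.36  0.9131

σ√T = 0.17 × 1.5811 = 0.2688
d₁ = [ln(460/360) + (0.05 − 0.026 + 0.17²/2)·2.5] / 0.2688 = [0.2451 + 0.0961] / 0.2688 = 1.2696 → 1.27
N(d₁) = N(1.27) = 0.8980
Δ_put = exp(−qT)·(N(d₁) − 1) = 0.9371·(0.8980 − 1) = -0.0956

-0.0956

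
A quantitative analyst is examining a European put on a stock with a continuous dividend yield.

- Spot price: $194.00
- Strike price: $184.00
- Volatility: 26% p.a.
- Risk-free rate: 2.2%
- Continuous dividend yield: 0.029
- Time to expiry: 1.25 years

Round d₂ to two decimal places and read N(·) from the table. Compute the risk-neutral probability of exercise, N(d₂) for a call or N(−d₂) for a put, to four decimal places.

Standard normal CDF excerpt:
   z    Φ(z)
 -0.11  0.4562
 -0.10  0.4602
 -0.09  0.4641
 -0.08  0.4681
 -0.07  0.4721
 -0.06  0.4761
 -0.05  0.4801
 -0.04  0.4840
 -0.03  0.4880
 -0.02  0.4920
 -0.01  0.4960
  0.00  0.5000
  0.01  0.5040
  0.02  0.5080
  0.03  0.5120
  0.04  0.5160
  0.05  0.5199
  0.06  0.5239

0.4960

T = 1.25;  σ√T = 0.2907
d₁ = [ln(194/184) + (0.022 − 0.029 + 0.26²/2)·1.25] / 0.2907 = [0.0529 + 0.0335] / 0.2907 = 0.2973 → 0.30
d₂ = d₁ − σ√T = 0.2973 − 0.2907 = 0.0066 → 0.01
Pr(exercise) under Q = N(−d₂) = N(-0.01) = 0.4960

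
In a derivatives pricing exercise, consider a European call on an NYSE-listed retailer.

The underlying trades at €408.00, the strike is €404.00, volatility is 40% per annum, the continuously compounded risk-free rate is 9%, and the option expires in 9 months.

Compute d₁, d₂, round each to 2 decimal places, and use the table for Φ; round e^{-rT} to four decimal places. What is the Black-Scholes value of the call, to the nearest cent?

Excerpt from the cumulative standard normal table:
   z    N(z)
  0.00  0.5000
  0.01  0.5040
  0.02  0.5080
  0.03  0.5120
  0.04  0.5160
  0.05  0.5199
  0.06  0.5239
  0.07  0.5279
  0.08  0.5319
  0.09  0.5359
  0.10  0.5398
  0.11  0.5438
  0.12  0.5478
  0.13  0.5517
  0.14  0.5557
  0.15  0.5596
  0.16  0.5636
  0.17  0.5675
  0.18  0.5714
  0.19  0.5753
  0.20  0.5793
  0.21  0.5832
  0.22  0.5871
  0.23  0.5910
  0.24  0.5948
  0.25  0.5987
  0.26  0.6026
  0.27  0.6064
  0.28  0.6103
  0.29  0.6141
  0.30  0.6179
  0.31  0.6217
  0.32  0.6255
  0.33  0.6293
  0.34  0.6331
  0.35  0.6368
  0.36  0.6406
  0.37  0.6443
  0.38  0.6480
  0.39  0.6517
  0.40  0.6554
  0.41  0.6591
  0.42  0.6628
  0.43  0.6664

€71.08

T = 0.75;  σ√T = 0.3464
d₁ = [ln(408/404) + (0.09 + ½·0.4²)·0.75] / (σ√T) = (0.0099 + 0.1275) / 0.3464 = 0.3965 → 0.40
d₂ = 0.3965 − 0.3464 = 0.0501 → 0.05
e^(−rT) = e^(−0.09·0.75) = 0.9347
C = 408·N(0.40) − 404·0.9347·N(0.05) = 408·0.6554 − 404·0.9347·0.5199 = 267.4032 − 196.3240 = 71.0792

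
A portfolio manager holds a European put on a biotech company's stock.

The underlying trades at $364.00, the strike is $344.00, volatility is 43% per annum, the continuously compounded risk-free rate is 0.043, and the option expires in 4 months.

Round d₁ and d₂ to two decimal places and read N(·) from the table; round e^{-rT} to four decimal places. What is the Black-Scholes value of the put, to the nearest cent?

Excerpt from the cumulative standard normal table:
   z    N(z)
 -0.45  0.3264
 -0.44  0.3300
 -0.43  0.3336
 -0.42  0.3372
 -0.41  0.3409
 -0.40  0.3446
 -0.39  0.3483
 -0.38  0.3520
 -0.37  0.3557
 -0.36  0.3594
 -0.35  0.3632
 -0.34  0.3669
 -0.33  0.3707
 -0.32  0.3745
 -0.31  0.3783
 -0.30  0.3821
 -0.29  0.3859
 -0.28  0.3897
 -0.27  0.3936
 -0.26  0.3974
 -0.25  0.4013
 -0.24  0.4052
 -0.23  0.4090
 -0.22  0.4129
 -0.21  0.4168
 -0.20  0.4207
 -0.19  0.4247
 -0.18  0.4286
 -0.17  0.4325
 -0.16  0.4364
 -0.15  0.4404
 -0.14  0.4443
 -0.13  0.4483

$23.90

σ√T = 0.43·√0.3333 = 0.2483
d₁ = [ln(364/344) + (0.043 + ½·0.43²)·0.3333] / (σ√T) = (0.0565 + 0.0451) / 0.2483 = 0.4095 ⇒ 0.41
d₂ = 0.4095 − 0.2483 = 0.1612 ⇒ 0.16
e^(−rT) = e^(−0.043·0.3333) = 0.9858
P = 344·0.9858·N(-0.16) − 364·N(-0.41) = 344·0.9858·0.4364 − 364·0.3409 = 147.9899 − 124.0876 = 23.9023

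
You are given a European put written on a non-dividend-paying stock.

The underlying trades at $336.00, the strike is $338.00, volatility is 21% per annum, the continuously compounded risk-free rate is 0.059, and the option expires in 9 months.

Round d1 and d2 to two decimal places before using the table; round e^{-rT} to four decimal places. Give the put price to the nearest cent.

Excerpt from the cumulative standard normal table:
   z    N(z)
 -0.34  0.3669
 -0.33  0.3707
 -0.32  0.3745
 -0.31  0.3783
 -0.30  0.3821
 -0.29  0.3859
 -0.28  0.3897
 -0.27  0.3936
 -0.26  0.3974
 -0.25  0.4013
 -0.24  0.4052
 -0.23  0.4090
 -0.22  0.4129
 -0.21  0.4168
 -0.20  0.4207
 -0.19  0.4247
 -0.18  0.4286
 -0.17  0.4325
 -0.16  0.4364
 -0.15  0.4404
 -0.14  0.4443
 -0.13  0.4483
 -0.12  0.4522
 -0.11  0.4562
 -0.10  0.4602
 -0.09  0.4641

T = 0.75;  σ√T = 0.1819
d₁ = [ln(336/338) + (0.059 + 0.21²/2)·0.75] / 0.1819 = [-0.0059 + 0.0608] / 0.1819 = 0.3016 which rounds to 0.30
d₂ = d₁ − σ√T = 0.3016 − 0.1819 = 0.1197 which rounds to 0.12
exp(−rT) = exp(−0.059·0.75) = 0.9567
P = 338·0.9567·N(-0.12) − 336·N(-0.30) = 338·0.9567·0.4522 − 336·0.3821 = 146.2255 − 128.3856 = 17.8399

$17.84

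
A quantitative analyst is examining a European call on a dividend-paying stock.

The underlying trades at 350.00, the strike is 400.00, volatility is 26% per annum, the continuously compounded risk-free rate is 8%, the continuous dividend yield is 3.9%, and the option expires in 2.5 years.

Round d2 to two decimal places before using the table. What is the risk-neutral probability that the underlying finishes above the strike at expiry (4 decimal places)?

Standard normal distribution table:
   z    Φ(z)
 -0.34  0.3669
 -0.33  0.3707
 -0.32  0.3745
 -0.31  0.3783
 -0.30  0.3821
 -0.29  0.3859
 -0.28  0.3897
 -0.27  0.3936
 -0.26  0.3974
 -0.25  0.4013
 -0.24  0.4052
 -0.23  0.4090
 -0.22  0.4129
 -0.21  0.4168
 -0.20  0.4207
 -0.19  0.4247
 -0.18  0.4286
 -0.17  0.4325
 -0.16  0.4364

0.3897

σ√T = 0.26·√2.5 = 0.4111
d₁ = [ln(350/400) + (0.08 − 0.039 + 0.26²/2)·2.5] / 0.4111 = [-0.1335 + 0.1870] / 0.4111 = 0.1301 which rounds to 0.13
d₂ = d₁ − σ√T = 0.1301 − 0.4111 = -0.2810 which rounds to -0.28
Risk-neutral Pr[S_T > K] = N(d₂) = N(-0.28) = 0.3897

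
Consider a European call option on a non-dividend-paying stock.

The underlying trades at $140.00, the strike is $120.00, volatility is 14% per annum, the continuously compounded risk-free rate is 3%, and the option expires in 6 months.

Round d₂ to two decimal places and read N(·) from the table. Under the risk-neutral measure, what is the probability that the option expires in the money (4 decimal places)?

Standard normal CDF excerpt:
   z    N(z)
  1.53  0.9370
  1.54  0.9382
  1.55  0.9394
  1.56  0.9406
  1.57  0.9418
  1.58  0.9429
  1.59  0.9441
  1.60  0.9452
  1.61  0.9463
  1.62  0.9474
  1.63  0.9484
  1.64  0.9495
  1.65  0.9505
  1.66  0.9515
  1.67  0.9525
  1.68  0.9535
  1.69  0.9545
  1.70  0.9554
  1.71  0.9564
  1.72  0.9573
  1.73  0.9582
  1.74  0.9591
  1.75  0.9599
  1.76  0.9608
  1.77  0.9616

σ√T = 0.14 × 0.7071 = 0.0990
d₁ = [ln(140/120) + (0.03 + 0.14²/2)·0.5] / 0.0990 = [0.1542 + 0.0199] / 0.0990 = 1.7582 ≈ 1.76
d₂ = d₁ − σ√T = 1.7582 − 0.0990 = 1.6592 ≈ 1.66
Pr(exercise) under Q = N(d₂) = 0.9515

0.9515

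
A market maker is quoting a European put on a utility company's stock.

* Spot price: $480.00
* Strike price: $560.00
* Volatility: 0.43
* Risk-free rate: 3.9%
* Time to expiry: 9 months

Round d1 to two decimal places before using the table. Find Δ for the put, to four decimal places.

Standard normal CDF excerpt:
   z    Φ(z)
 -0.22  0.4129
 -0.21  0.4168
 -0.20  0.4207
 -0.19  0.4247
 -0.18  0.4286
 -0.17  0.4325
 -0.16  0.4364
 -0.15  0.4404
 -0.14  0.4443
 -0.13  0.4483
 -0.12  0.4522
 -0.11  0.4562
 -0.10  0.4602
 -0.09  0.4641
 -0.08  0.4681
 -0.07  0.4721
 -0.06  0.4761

-0.5596

T = 0.75;  σ√T = 0.3724
d₁ = [ln(480/560) + (0.039 + ½·0.43²)·0.75] / (σ√T) = (-0.1542 + 0.0986) / 0.3724 = -0.1492 ≈ -0.15
N(d₁) = N(-0.15) = 0.4404
Δ_put = N(d₁) − 1 = 0.4404 − 1 = -0.5596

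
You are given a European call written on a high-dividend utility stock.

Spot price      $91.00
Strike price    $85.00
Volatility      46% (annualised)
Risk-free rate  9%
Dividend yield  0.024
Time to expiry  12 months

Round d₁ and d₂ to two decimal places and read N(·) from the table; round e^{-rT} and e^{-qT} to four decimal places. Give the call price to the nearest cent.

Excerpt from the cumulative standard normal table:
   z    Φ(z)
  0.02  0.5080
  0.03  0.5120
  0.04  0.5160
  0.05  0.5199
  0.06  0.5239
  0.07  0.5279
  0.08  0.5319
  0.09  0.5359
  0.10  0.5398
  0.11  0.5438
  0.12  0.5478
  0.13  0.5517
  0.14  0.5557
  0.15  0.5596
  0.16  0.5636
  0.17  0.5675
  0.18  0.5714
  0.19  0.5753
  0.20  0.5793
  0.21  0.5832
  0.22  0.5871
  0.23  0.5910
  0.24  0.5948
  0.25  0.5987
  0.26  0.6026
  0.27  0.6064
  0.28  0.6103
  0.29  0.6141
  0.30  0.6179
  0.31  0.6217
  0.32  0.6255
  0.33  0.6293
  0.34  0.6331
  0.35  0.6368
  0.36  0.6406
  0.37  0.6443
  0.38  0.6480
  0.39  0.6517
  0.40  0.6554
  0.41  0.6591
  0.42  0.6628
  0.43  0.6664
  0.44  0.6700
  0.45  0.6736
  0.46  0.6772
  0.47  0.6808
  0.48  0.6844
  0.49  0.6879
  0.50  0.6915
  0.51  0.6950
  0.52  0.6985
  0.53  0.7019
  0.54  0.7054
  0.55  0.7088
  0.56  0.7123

σ√T = 0.46 × 1.0000 = 0.4600
d₁ = [ln(91/85) + (0.09 − 0.024 + 0.46²/2)·1] / 0.4600 = [0.0682 + 0.1718] / 0.4600 = 0.5218 which rounds to 0.52
d₂ = d₁ − σ√T = 0.5218 − 0.4600 = 0.0618 which rounds to 0.06
e^(−qT) = e^(−0.024·1) = 0.9763;  e^(−rT) = e^(−0.09·1) = 0.9139
C = 91·0.9763·N(0.52) − 85·0.9139·N(0.06) = 91·0.9763·0.6985 − 85·0.9139·0.5239 = 62.0570 − 40.6973 = 21.3597

$21.36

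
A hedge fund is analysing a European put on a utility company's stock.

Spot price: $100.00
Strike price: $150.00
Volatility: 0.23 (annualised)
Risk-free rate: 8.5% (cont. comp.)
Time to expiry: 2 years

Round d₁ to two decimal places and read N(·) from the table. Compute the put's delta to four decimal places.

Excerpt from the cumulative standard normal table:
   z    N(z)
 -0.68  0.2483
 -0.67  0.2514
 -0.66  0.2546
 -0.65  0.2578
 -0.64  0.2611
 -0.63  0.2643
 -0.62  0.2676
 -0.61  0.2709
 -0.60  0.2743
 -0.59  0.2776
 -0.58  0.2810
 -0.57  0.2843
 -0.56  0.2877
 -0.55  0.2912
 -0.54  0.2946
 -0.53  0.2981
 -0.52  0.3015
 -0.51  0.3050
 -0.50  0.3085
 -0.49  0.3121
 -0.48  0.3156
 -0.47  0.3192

-0.7123

σ√T = 0.23·√2 = 0.3253
ln(S/K) + (r + σ²/2)T = ln(100/150) + (0.085 + 0.23²/2)·2 = -0.4055 + 0.2229 = -0.1826
d₁ = -0.1826 / 0.3253 = -0.5613 ⇒ -0.56
N(d₁) = N(-0.56) = 0.2877
Δ_put = N(d₁) − 1 = 0.2877 − 1 = -0.7123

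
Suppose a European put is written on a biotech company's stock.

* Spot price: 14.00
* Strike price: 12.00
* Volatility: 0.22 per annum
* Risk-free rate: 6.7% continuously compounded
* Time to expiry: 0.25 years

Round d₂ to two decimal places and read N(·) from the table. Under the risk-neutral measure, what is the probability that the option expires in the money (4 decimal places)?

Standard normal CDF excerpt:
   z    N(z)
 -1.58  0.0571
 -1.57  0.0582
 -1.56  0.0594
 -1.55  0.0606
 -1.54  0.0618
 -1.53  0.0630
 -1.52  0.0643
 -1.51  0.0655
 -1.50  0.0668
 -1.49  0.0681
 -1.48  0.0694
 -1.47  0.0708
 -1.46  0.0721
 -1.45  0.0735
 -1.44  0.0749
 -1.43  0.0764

0.0668

σ√T = 0.22·√0.25 = 0.1100
d₁ = [ln(14/12) + (0.067 + ½·0.22²)·0.25] / (σ√T) = (0.1542 + 0.0228) / 0.1100 = 1.6086 which rounds to 1.61
d₂ = 1.6086 − 0.1100 = 1.4986 which rounds to 1.50
Risk-neutral Pr[S_T < K] = N(−d₂) = N(-1.50) = 0.0668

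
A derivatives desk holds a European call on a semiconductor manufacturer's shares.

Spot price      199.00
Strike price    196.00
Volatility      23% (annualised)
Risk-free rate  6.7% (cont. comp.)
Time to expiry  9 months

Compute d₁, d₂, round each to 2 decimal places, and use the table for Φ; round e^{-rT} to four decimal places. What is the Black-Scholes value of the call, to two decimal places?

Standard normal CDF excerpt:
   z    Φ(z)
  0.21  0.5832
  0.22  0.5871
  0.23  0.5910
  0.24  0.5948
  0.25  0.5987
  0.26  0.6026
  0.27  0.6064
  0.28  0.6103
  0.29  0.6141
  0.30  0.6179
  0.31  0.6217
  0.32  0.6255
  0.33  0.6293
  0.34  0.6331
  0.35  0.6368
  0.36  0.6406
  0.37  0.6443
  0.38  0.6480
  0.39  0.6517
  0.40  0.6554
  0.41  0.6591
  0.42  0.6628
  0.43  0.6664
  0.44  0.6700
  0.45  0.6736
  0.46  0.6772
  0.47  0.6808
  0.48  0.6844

σ√T = 0.23 × 0.8660 = 0.1992
ln(S/K) + (r + σ²/2)T = ln(199/196) + (0.067 + 0.23²/2)·0.75 = 0.0152 + 0.0701 = 0.0853
d₁ = 0.0853 / 0.1992 = 0.4281 ≈ 0.43
d₂ = d₁ − σ√T = 0.4281 − 0.1992 = 0.2289 ≈ 0.23
e^(−rT) = e^(−0.067·0.75) = 0.9510
C = 199·N(0.43) − 196·0.9510·N(0.23) = 199·0.6664 − 196·0.9510·0.5910 = 132.6136 − 110.1600 = 22.4536

22.45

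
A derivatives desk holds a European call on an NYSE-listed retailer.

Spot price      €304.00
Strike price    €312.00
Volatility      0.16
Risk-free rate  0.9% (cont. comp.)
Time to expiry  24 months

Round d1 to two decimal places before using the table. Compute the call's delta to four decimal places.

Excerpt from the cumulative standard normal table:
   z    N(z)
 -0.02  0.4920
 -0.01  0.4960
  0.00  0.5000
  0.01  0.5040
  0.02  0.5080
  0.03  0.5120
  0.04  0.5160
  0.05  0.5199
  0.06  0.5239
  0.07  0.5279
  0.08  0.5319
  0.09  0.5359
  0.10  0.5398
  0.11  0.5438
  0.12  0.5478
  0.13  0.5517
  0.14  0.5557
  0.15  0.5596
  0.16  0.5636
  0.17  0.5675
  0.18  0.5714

0.5319

T = 2;  σ√T = 0.2263
d₁ = [ln(304/312) + (0.009 + 0.16²/2)·2] / 0.2263 = [-0.0260 + 0.0436] / 0.2263 = 0.0779 ⇒ 0.08
N(d₁) = N(0.08) = 0.5319
Δ_call = N(d₁) = 0.5319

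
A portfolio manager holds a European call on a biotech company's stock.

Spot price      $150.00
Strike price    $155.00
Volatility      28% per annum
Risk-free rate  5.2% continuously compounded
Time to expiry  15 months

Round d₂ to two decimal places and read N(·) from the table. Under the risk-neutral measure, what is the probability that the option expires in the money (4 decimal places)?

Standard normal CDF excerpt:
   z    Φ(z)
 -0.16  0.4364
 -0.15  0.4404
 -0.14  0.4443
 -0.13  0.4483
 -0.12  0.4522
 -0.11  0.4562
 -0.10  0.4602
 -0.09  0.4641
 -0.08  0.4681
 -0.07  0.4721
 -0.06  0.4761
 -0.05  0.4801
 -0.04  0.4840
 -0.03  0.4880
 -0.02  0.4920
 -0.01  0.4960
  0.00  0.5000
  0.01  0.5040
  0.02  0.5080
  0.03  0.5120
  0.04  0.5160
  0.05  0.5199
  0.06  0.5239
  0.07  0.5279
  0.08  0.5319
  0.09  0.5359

σ√T = 0.28·√1.25 = 0.3130
d₁ = [ln(150/155) + (0.052 + ½·0.28²)·1.25] / (σ√T) = (-0.0328 + 0.1140) / 0.3130 = 0.2594 ≈ 0.26
d₂ = 0.2594 − 0.3130 = -0.0536 ≈ -0.05
Risk-neutral Pr[S_T > K] = N(d₂) = N(-0.05) = 0.4801

0.4801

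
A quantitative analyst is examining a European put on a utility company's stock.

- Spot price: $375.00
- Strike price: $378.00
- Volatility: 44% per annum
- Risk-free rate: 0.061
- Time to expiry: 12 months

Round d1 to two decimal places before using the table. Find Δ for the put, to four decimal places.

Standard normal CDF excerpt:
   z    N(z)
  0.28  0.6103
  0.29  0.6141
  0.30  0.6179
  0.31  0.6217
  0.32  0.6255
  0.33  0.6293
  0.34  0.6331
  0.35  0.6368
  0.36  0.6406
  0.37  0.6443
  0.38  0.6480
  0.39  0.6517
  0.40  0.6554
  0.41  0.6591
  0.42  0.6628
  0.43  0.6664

σ√T = 0.44 × 1.0000 = 0.4400
d₁ = [ln(375/378) + (0.061 + 0.44²/2)·1] / 0.4400 = [-0.0080 + 0.1578] / 0.4400 = 0.3405 ⇒ 0.34
N(d₁) = N(0.34) = 0.6331
Δ_put = N(d₁) − 1 = 0.6331 − 1 = -0.3669

-0.3669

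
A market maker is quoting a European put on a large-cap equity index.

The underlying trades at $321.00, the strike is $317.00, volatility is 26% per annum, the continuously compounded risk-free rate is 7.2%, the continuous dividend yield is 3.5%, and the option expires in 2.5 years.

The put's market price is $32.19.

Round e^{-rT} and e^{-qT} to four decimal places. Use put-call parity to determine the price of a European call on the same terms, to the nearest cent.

e^(−qT) = e^(−0.035·2.5) = 0.9162;  e^(−rT) = e^(−0.072·2.5) = 0.8353
Put-call parity: C − P = S·e^(−qT) − K·e^(−rT) = 321·0.9162 − 317·0.8353 = 294.1002 − 264.7901 = 29.3101
C = P + (C − P) = 32.19 + (29.3101) = 61.5001

$61.50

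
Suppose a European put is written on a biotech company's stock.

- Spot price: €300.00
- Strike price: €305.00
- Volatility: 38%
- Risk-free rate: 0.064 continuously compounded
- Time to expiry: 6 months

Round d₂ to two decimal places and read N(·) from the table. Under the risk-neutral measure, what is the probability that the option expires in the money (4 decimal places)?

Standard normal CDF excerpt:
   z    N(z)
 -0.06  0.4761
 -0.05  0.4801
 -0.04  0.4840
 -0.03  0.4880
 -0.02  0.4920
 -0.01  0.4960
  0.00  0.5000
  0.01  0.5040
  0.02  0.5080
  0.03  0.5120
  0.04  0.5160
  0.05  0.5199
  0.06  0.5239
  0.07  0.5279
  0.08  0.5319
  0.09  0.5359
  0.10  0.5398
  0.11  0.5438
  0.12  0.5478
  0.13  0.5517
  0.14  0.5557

0.5319

σ√T = 0.38 × 0.7071 = 0.2687
d₁ = [ln(300/305) + (0.064 + 0.38²/2)·0.5] / 0.2687 = [-0.0165 + 0.0681] / 0.2687 = 0.1919 ≈ 0.19
d₂ = d₁ − σ√T = 0.1919 − 0.2687 = -0.0768 ≈ -0.08
Pr(exercise) under Q = N(−d₂) = N(0.08) = 0.5319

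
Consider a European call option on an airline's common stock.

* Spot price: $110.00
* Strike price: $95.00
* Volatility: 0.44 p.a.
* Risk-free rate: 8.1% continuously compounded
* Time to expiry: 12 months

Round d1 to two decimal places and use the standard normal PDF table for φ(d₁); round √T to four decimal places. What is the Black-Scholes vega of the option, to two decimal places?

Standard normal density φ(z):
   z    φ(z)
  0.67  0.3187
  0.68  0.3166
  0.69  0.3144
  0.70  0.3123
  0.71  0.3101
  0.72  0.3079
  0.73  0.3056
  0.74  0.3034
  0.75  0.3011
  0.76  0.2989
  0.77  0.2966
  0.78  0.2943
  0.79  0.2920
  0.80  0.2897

33.37

σ√T = 0.44·√1 = 0.4400
d₁ = [ln(110/95) + (0.081 + 0.44²/2)·1] / 0.4400 = [0.1466 + 0.1778] / 0.4400 = 0.7373 ≈ 0.74
√T = √1 = 1.0000
φ(d₁) = φ(0.74) = 0.3034
vega = S·φ(d₁)·√T = 110·0.3034·1.0000 = 33.3740
(Call and put vega coincide under Black-Scholes.)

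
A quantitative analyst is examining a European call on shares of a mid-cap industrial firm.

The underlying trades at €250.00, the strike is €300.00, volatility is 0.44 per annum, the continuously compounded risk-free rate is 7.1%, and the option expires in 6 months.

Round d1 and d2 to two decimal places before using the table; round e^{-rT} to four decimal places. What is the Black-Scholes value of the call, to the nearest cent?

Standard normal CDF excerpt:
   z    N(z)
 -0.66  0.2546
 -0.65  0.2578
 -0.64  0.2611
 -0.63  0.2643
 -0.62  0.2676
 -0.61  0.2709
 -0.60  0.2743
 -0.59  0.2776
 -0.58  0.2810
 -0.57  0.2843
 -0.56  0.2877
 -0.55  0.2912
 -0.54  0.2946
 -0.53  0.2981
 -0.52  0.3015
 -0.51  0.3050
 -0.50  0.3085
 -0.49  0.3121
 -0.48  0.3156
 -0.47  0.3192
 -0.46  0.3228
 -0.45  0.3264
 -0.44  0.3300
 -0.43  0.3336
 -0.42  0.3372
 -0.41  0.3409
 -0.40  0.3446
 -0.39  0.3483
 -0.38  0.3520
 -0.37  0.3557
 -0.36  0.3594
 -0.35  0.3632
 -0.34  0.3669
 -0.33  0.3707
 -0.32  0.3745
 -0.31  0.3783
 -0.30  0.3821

€17.10

σ√T = 0.44·√0.5 = 0.3111
d₁ = [ln(250/300) + (0.071 + ½·0.44²)·0.5] / (σ√T) = (-0.1823 + 0.0839) / 0.3111 = -0.3163 → -0.32
d₂ = -0.3163 − 0.3111 = -0.6275 → -0.63
exp(−rT) = exp(−0.071·0.5) = 0.9651
N(d₁) = N(-0.32) = 0.3745;  N(d₂) = N(-0.63) = 0.2643
C = 250·0.3745 − 300·0.9651·0.2643 = 93.6250 − 76.5228 = 17.1022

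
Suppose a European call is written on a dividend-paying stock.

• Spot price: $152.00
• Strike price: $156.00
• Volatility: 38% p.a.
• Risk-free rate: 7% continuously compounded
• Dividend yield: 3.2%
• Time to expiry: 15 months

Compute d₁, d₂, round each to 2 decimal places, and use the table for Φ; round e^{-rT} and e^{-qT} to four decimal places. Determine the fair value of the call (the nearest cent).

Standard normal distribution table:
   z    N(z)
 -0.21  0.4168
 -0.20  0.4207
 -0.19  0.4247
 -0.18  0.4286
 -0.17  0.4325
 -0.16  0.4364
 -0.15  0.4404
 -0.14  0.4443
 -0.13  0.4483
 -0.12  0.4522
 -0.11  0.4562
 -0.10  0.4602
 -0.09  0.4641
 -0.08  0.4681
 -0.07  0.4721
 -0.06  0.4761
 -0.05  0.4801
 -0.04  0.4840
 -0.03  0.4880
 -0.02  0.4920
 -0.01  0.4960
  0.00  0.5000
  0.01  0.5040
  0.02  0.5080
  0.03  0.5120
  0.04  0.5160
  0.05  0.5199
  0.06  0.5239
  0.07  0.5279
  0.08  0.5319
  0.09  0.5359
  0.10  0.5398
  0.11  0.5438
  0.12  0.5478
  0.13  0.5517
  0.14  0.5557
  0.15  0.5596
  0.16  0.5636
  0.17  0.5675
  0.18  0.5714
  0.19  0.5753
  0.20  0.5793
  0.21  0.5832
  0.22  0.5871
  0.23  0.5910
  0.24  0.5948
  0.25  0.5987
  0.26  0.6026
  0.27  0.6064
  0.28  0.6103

T = 1.25;  σ√T = 0.4249
d₁ = [ln(152/156) + (0.07 − 0.032 + 0.38²/2)·1.25] / 0.4249 = [-0.0260 + 0.1378] / 0.4249 = 0.2631 → 0.26
d₂ = d₁ − σ√T = 0.2631 − 0.4249 = -0.1618 → -0.16
exp(−qT) = exp(−0.032·1.25) = 0.9608;  exp(−rT) = exp(−0.07·1.25) = 0.9162
C = 152·0.9608·N(0.26) − 156·0.9162·N(-0.16) = 152·0.9608·0.6026 − 156·0.9162·0.4364 = 88.0047 − 62.3734 = 25.6312

$25.63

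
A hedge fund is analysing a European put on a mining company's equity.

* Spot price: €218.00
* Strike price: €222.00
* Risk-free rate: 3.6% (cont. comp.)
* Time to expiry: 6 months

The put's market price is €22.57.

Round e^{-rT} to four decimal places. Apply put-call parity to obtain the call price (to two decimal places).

€22.52

exp(−rT) = exp(−0.036·0.5) = 0.9822
Put-call parity: C − P = S − K·e^(−rT) = 218 − 222·0.9822 = 218 − 218.0484 = -0.0484
C = P + (C − P) = 22.57 + (-0.0484) = 22.5216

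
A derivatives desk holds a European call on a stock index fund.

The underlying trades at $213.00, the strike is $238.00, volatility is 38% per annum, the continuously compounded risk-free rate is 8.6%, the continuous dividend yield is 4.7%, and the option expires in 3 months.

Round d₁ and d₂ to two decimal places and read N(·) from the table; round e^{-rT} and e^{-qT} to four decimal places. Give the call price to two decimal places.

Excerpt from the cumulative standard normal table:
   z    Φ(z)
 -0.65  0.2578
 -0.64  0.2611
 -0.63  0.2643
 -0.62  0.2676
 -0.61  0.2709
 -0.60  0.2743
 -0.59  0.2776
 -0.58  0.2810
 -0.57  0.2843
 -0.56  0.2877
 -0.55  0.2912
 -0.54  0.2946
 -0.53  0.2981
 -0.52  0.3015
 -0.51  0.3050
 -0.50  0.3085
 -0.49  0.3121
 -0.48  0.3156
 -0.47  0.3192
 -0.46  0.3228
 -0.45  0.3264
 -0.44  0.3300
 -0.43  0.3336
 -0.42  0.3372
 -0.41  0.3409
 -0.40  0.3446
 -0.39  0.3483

σ√T = 0.38 × 0.5000 = 0.1900
d₁ = [ln(213/238) + (0.086 − 0.047 + 0.38²/2)·0.25] / 0.1900 = [-0.1110 + 0.0278] / 0.1900 = -0.4378 ≈ -0.44
d₂ = d₁ − σ√T = -0.4378 − 0.1900 = -0.6278 ≈ -0.63
exp(−qT) = exp(−0.047·0.25) = 0.9883;  exp(−rT) = exp(−0.086·0.25) = 0.9787
N(d₁) = N(-0.44) = 0.3300;  N(d₂) = N(-0.63) = 0.2643
C = 213·0.9883·0.3300 − 238·0.9787·0.2643 = 69.4676 − 61.5636 = 7.9040

$7.90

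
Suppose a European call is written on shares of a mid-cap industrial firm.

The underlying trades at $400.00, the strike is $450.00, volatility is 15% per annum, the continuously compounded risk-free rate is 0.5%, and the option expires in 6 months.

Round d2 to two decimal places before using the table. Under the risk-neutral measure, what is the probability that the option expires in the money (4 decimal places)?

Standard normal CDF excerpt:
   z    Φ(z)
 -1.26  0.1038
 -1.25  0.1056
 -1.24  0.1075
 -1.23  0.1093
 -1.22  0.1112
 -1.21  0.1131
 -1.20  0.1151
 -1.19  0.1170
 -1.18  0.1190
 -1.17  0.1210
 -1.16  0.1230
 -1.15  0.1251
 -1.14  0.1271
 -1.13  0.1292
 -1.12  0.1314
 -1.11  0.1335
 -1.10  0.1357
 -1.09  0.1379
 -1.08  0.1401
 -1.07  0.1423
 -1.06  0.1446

σ√T = 0.15·√0.5 = 0.1061
d₁ = [ln(400/450) + (0.005 + 0.15²/2)·0.5] / 0.1061 = [-0.1178 + 0.0081] / 0.1061 = -1.0339 ≈ -1.03
d₂ = d₁ − σ√T = -1.0339 − 0.1061 = -1.1399 ≈ -1.14
Pr(exercise) under Q = N(d₂) = 0.1271

0.1271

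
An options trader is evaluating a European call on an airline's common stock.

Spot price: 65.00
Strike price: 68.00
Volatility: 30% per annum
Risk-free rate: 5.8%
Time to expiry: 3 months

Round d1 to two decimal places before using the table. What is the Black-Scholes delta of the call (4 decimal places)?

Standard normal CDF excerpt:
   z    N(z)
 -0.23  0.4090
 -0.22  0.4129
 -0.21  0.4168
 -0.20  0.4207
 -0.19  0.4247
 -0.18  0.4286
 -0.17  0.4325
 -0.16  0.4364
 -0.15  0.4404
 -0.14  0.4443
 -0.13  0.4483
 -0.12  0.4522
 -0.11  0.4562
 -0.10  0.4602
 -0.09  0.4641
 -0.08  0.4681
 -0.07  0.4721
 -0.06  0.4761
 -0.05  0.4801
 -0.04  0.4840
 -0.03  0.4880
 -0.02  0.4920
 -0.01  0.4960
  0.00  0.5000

σ√T = 0.3 × 0.5000 = 0.1500
ln(S/K) + (r + σ²/2)T = ln(65/68) + (0.058 + 0.3²/2)·0.25 = -0.0451 + 0.0258 = -0.0194
d₁ = -0.0194 / 0.1500 = -0.1291 which rounds to -0.13
N(d₁) = N(-0.13) = 0.4483
Δ_call = N(d₁) = 0.4483

0.4483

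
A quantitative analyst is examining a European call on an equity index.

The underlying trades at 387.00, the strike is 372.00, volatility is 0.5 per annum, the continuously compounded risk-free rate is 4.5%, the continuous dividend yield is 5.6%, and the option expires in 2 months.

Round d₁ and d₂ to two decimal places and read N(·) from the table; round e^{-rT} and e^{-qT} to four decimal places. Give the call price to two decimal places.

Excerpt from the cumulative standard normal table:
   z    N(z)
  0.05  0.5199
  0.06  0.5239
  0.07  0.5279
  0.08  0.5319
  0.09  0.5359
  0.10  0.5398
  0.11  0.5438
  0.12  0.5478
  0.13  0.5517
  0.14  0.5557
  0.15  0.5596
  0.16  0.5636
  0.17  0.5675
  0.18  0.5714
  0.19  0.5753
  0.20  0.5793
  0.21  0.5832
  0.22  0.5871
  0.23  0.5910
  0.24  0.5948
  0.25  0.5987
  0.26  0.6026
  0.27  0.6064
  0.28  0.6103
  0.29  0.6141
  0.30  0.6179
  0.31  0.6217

σ√T = 0.5·√0.1667 = 0.2041
d₁ = [ln(387/372) + (0.045 − 0.056 + ½·0.5²)·0.1667] / (σ√T) = (0.0395 + 0.0190) / 0.2041 = 0.2867 ≈ 0.29
d₂ = 0.2867 − 0.2041 = 0.0826 ≈ 0.08
exp(−qT) = exp(−0.056·0.1667) = 0.9907;  exp(−rT) = exp(−0.045·0.1667) = 0.9925
N(d₁) = N(0.29) = 0.6141;  N(d₂) = N(0.08) = 0.5319
C = 387·0.9907·0.6141 − 372·0.9925·0.5319 = 235.4465 − 196.3828 = 39.0637

39.06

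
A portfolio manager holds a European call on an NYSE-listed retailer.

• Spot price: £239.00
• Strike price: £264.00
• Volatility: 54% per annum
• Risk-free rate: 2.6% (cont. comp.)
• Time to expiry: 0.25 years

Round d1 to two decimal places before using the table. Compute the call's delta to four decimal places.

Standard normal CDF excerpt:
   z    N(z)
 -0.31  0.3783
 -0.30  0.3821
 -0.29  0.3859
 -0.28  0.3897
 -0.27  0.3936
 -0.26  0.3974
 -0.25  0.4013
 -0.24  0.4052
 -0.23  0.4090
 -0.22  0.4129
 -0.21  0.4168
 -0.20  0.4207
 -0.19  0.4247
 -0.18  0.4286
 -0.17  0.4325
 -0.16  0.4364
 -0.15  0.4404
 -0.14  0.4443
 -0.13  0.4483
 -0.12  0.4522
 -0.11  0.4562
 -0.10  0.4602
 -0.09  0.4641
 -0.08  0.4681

T = 0.25;  σ√T = 0.2700
d₁ = [ln(239/264) + (0.026 + 0.54²/2)·0.25] / 0.2700 = [-0.0995 + 0.0430] / 0.2700 = -0.2094 → -0.21
N(d₁) = N(-0.21) = 0.4168
Δ_call = N(d₁) = 0.4168

0.4168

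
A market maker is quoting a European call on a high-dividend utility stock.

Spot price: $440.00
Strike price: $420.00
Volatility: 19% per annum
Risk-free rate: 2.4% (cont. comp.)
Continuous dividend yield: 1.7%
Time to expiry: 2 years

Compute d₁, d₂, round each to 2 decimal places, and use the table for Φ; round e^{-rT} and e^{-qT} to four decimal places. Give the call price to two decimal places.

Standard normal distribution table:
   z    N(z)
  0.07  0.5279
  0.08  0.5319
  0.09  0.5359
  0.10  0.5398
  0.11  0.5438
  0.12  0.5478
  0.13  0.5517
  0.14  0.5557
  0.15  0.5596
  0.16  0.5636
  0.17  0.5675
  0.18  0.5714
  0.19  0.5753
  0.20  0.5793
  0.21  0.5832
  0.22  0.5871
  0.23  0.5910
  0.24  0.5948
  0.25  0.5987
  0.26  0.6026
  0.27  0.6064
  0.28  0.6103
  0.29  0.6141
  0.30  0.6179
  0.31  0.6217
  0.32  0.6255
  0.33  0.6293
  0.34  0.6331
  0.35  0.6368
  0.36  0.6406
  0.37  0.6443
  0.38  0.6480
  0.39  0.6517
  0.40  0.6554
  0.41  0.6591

$57.93

σ√T = 0.19·√2 = 0.2687
ln(S/K) + (r − q + σ²/2)T = ln(440/420) + (0.024 − 0.017 + 0.19²/2)·2 = 0.0465 + 0.0501 = 0.0966
d₁ = 0.0966 / 0.2687 = 0.3596 ≈ 0.36
d₂ = d₁ − σ√T = 0.3596 − 0.2687 = 0.0909 ≈ 0.09
exp(−qT) = exp(−0.017·2) = 0.9666;  exp(−rT) = exp(−0.024·2) = 0.9531
N(d₁) = N(0.36) = 0.6406;  N(d₂) = N(0.09) = 0.5359
C = 440·0.9666·0.6406 − 420·0.9531·0.5359 = 272.4497 − 214.5218 = 57.9279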